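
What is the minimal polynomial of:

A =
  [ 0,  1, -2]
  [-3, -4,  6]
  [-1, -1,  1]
x^2 + 2*x + 1

The characteristic polynomial is χ_A(x) = (x + 1)^3, so the eigenvalues are known. The minimal polynomial is
  m_A(x) = Π_λ (x − λ)^{k_λ}
where k_λ is the size of the *largest* Jordan block for λ (equivalently, the smallest k with (A − λI)^k v = 0 for every generalised eigenvector v of λ).

  λ = -1: largest Jordan block has size 2, contributing (x + 1)^2

So m_A(x) = (x + 1)^2 = x^2 + 2*x + 1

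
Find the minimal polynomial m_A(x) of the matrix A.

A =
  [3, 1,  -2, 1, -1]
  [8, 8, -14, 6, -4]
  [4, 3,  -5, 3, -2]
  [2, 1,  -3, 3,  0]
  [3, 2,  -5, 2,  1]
x^2 - 4*x + 4

The characteristic polynomial is χ_A(x) = (x - 2)^5, so the eigenvalues are known. The minimal polynomial is
  m_A(x) = Π_λ (x − λ)^{k_λ}
where k_λ is the size of the *largest* Jordan block for λ (equivalently, the smallest k with (A − λI)^k v = 0 for every generalised eigenvector v of λ).

  λ = 2: largest Jordan block has size 2, contributing (x − 2)^2

So m_A(x) = (x - 2)^2 = x^2 - 4*x + 4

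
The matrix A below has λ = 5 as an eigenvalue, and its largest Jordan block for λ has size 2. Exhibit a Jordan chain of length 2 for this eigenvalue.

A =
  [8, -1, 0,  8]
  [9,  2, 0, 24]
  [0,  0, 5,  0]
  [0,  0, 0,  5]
A Jordan chain for λ = 5 of length 2:
v_1 = (3, 9, 0, 0)ᵀ
v_2 = (1, 0, 0, 0)ᵀ

Let N = A − (5)·I. We want v_2 with N^2 v_2 = 0 but N^1 v_2 ≠ 0; then v_{j-1} := N · v_j for j = 2, …, 2.

Pick v_2 = (1, 0, 0, 0)ᵀ.
Then v_1 = N · v_2 = (3, 9, 0, 0)ᵀ.

Sanity check: (A − (5)·I) v_1 = (0, 0, 0, 0)ᵀ = 0. ✓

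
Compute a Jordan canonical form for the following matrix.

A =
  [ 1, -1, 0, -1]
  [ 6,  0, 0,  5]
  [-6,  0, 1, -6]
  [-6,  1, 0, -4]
J_1(-5) ⊕ J_2(1) ⊕ J_1(1)

The characteristic polynomial is
  det(x·I − A) = x^4 + 2*x^3 - 12*x^2 + 14*x - 5 = (x - 1)^3*(x + 5)

Eigenvalues and multiplicities (the geometric multiplicity of λ is n − rank(A − λI), which equals the number of Jordan blocks for λ):
  λ = -5: algebraic multiplicity = 1, geometric multiplicity = 1
  λ = 1: algebraic multiplicity = 3, geometric multiplicity = 2

Determining the block sizes for each eigenvalue:
  λ = -5: one block (gm = 1), so the single block has size am = 1 → block sizes [1]
  λ = 1: 2 blocks summing to 3 forces exactly one block of size 2 and the rest size 1 → block sizes [2, 1]

Assembling the blocks gives a Jordan form
J =
  [-5, 0, 0, 0]
  [ 0, 1, 1, 0]
  [ 0, 0, 1, 0]
  [ 0, 0, 0, 1]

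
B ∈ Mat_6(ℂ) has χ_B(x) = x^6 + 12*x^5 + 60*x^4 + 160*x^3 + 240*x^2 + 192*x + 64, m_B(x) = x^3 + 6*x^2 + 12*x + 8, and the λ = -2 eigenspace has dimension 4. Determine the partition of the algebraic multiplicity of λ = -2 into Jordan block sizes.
Block sizes for λ = -2: [3, 1, 1, 1]

Step 1 — from the characteristic polynomial, algebraic multiplicity of λ = -2 is 6. From dim ker(B − (-2)·I) = 4, there are exactly 4 Jordan blocks for λ = -2.
Step 2 — from the minimal polynomial, the factor (x + 2)^3 tells us the largest block for λ = -2 has size 3.
Step 3 — with total size 6, 4 blocks, and largest block 3, the block sizes (in nonincreasing order) are [3, 1, 1, 1].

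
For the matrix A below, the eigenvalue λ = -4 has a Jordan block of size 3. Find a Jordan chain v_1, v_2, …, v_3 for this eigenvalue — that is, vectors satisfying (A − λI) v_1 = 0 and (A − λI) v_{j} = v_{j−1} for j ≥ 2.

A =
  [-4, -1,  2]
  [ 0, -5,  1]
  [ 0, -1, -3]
A Jordan chain for λ = -4 of length 3:
v_1 = (-1, 0, 0)ᵀ
v_2 = (-1, -1, -1)ᵀ
v_3 = (0, 1, 0)ᵀ

Let N = A − (-4)·I. We want v_3 with N^3 v_3 = 0 but N^2 v_3 ≠ 0; then v_{j-1} := N · v_j for j = 3, …, 2.

Pick v_3 = (0, 1, 0)ᵀ.
Then v_2 = N · v_3 = (-1, -1, -1)ᵀ.
Then v_1 = N · v_2 = (-1, 0, 0)ᵀ.

Sanity check: (A − (-4)·I) v_1 = (0, 0, 0)ᵀ = 0. ✓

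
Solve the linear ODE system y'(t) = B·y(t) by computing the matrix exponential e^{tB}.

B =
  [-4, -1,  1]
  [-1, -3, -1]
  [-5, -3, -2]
e^{tB} =
  [-3*t^2*exp(-3*t)/2 - t*exp(-3*t) + exp(-3*t), -t^2*exp(-3*t) - t*exp(-3*t), t^2*exp(-3*t)/2 + t*exp(-3*t)]
  [3*t^2*exp(-3*t) - t*exp(-3*t), 2*t^2*exp(-3*t) + exp(-3*t), -t^2*exp(-3*t) - t*exp(-3*t)]
  [3*t^2*exp(-3*t)/2 - 5*t*exp(-3*t), t^2*exp(-3*t) - 3*t*exp(-3*t), -t^2*exp(-3*t)/2 + t*exp(-3*t) + exp(-3*t)]

Strategy: write B = P · J · P⁻¹ where J is a Jordan canonical form, so e^{tB} = P · e^{tJ} · P⁻¹, and e^{tJ} can be computed block-by-block.

B has Jordan form
J =
  [-3,  1,  0]
  [ 0, -3,  1]
  [ 0,  0, -3]
(up to reordering of blocks).

Per-block formulas:
  For a 3×3 Jordan block J_3(-3): exp(t · J_3(-3)) = e^(-3t)·(I + t·N + (t^2/2)·N^2), where N is the 3×3 nilpotent shift.

After assembling e^{tJ} and conjugating by P, we get:

e^{tB} =
  [-3*t^2*exp(-3*t)/2 - t*exp(-3*t) + exp(-3*t), -t^2*exp(-3*t) - t*exp(-3*t), t^2*exp(-3*t)/2 + t*exp(-3*t)]
  [3*t^2*exp(-3*t) - t*exp(-3*t), 2*t^2*exp(-3*t) + exp(-3*t), -t^2*exp(-3*t) - t*exp(-3*t)]
  [3*t^2*exp(-3*t)/2 - 5*t*exp(-3*t), t^2*exp(-3*t) - 3*t*exp(-3*t), -t^2*exp(-3*t)/2 + t*exp(-3*t) + exp(-3*t)]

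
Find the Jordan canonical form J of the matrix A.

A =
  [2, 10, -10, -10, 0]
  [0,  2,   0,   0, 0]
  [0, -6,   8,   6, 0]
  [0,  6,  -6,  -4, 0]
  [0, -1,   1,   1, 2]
J_2(2) ⊕ J_1(2) ⊕ J_1(2) ⊕ J_1(2)

The characteristic polynomial is
  det(x·I − A) = x^5 - 10*x^4 + 40*x^3 - 80*x^2 + 80*x - 32 = (x - 2)^5

Eigenvalues and multiplicities (the geometric multiplicity of λ is n − rank(A − λI), which equals the number of Jordan blocks for λ):
  λ = 2: algebraic multiplicity = 5, geometric multiplicity = 4

Determining the block sizes for each eigenvalue:
  λ = 2: 4 blocks summing to 5 forces exactly one block of size 2 and the rest size 1 → block sizes [2, 1, 1, 1]

Assembling the blocks gives a Jordan form
J =
  [2, 1, 0, 0, 0]
  [0, 2, 0, 0, 0]
  [0, 0, 2, 0, 0]
  [0, 0, 0, 2, 0]
  [0, 0, 0, 0, 2]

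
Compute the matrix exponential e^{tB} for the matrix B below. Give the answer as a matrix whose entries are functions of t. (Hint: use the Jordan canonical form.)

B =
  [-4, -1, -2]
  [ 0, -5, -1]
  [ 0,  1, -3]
e^{tB} =
  [exp(-4*t), -t^2*exp(-4*t)/2 - t*exp(-4*t), -t^2*exp(-4*t)/2 - 2*t*exp(-4*t)]
  [0, -t*exp(-4*t) + exp(-4*t), -t*exp(-4*t)]
  [0, t*exp(-4*t), t*exp(-4*t) + exp(-4*t)]

Strategy: write B = P · J · P⁻¹ where J is a Jordan canonical form, so e^{tB} = P · e^{tJ} · P⁻¹, and e^{tJ} can be computed block-by-block.

B has Jordan form
J =
  [-4,  1,  0]
  [ 0, -4,  1]
  [ 0,  0, -4]
(up to reordering of blocks).

Per-block formulas:
  For a 3×3 Jordan block J_3(-4): exp(t · J_3(-4)) = e^(-4t)·(I + t·N + (t^2/2)·N^2), where N is the 3×3 nilpotent shift.

After assembling e^{tJ} and conjugating by P, we get:

e^{tB} =
  [exp(-4*t), -t^2*exp(-4*t)/2 - t*exp(-4*t), -t^2*exp(-4*t)/2 - 2*t*exp(-4*t)]
  [0, -t*exp(-4*t) + exp(-4*t), -t*exp(-4*t)]
  [0, t*exp(-4*t), t*exp(-4*t) + exp(-4*t)]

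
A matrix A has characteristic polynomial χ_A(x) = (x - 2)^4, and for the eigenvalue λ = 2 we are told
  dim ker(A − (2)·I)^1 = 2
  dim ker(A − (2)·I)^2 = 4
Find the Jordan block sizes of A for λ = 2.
Block sizes for λ = 2: [2, 2]

From the dimensions of kernels of powers, the number of Jordan blocks of size at least j is d_j − d_{j−1} where d_j = dim ker(N^j) (with d_0 = 0). Computing the differences gives [2, 2].
The number of blocks of size exactly k is (#blocks of size ≥ k) − (#blocks of size ≥ k + 1), so the partition is: 2 block(s) of size 2.
In nonincreasing order the block sizes are [2, 2].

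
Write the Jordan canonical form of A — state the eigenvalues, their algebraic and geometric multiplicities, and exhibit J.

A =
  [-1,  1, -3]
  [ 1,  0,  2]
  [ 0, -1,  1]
J_3(0)

The characteristic polynomial is
  det(x·I − A) = x^3

Eigenvalues and multiplicities (the geometric multiplicity of λ is n − rank(A − λI), which equals the number of Jordan blocks for λ):
  λ = 0: algebraic multiplicity = 3, geometric multiplicity = 1

Determining the block sizes for each eigenvalue:
  λ = 0: one block (gm = 1), so the single block has size am = 3 → block sizes [3]

Assembling the blocks gives a Jordan form
J =
  [0, 1, 0]
  [0, 0, 1]
  [0, 0, 0]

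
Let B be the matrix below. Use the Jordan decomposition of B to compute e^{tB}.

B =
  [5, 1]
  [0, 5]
e^{tB} =
  [exp(5*t), t*exp(5*t)]
  [0, exp(5*t)]

Strategy: write B = P · J · P⁻¹ where J is a Jordan canonical form, so e^{tB} = P · e^{tJ} · P⁻¹, and e^{tJ} can be computed block-by-block.

B has Jordan form
J =
  [5, 1]
  [0, 5]
(up to reordering of blocks).

Per-block formulas:
  For a 2×2 Jordan block J_2(5): exp(t · J_2(5)) = e^(5t)·(I + t·N), where N is the 2×2 nilpotent shift.

After assembling e^{tJ} and conjugating by P, we get:

e^{tB} =
  [exp(5*t), t*exp(5*t)]
  [0, exp(5*t)]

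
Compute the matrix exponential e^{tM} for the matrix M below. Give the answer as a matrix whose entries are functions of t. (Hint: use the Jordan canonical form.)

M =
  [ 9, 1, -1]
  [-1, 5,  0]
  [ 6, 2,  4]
e^{tM} =
  [t^2*exp(6*t) + 3*t*exp(6*t) + exp(6*t), t*exp(6*t), -t^2*exp(6*t)/2 - t*exp(6*t)]
  [-t^2*exp(6*t) - t*exp(6*t), -t*exp(6*t) + exp(6*t), t^2*exp(6*t)/2]
  [2*t^2*exp(6*t) + 6*t*exp(6*t), 2*t*exp(6*t), -t^2*exp(6*t) - 2*t*exp(6*t) + exp(6*t)]

Strategy: write M = P · J · P⁻¹ where J is a Jordan canonical form, so e^{tM} = P · e^{tJ} · P⁻¹, and e^{tJ} can be computed block-by-block.

M has Jordan form
J =
  [6, 1, 0]
  [0, 6, 1]
  [0, 0, 6]
(up to reordering of blocks).

Per-block formulas:
  For a 3×3 Jordan block J_3(6): exp(t · J_3(6)) = e^(6t)·(I + t·N + (t^2/2)·N^2), where N is the 3×3 nilpotent shift.

After assembling e^{tJ} and conjugating by P, we get:

e^{tM} =
  [t^2*exp(6*t) + 3*t*exp(6*t) + exp(6*t), t*exp(6*t), -t^2*exp(6*t)/2 - t*exp(6*t)]
  [-t^2*exp(6*t) - t*exp(6*t), -t*exp(6*t) + exp(6*t), t^2*exp(6*t)/2]
  [2*t^2*exp(6*t) + 6*t*exp(6*t), 2*t*exp(6*t), -t^2*exp(6*t) - 2*t*exp(6*t) + exp(6*t)]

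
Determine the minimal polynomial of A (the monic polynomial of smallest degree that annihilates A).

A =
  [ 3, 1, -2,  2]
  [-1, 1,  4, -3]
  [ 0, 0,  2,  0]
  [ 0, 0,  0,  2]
x^3 - 6*x^2 + 12*x - 8

The characteristic polynomial is χ_A(x) = (x - 2)^4, so the eigenvalues are known. The minimal polynomial is
  m_A(x) = Π_λ (x − λ)^{k_λ}
where k_λ is the size of the *largest* Jordan block for λ (equivalently, the smallest k with (A − λI)^k v = 0 for every generalised eigenvector v of λ).

  λ = 2: largest Jordan block has size 3, contributing (x − 2)^3

So m_A(x) = (x - 2)^3 = x^3 - 6*x^2 + 12*x - 8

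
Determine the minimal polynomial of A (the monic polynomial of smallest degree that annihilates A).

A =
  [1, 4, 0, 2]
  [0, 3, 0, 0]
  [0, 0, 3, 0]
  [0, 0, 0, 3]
x^2 - 4*x + 3

The characteristic polynomial is χ_A(x) = (x - 3)^3*(x - 1), so the eigenvalues are known. The minimal polynomial is
  m_A(x) = Π_λ (x − λ)^{k_λ}
where k_λ is the size of the *largest* Jordan block for λ (equivalently, the smallest k with (A − λI)^k v = 0 for every generalised eigenvector v of λ).

  λ = 1: largest Jordan block has size 1, contributing (x − 1)
  λ = 3: largest Jordan block has size 1, contributing (x − 3)

So m_A(x) = (x - 3)*(x - 1) = x^2 - 4*x + 3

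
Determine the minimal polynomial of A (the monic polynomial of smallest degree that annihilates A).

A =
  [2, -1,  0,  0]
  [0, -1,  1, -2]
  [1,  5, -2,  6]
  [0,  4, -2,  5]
x^3 - 3*x^2 + 3*x - 1

The characteristic polynomial is χ_A(x) = (x - 1)^4, so the eigenvalues are known. The minimal polynomial is
  m_A(x) = Π_λ (x − λ)^{k_λ}
where k_λ is the size of the *largest* Jordan block for λ (equivalently, the smallest k with (A − λI)^k v = 0 for every generalised eigenvector v of λ).

  λ = 1: largest Jordan block has size 3, contributing (x − 1)^3

So m_A(x) = (x - 1)^3 = x^3 - 3*x^2 + 3*x - 1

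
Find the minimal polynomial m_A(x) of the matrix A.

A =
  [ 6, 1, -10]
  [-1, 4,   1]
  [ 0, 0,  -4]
x^3 - 6*x^2 - 15*x + 100

The characteristic polynomial is χ_A(x) = (x - 5)^2*(x + 4), so the eigenvalues are known. The minimal polynomial is
  m_A(x) = Π_λ (x − λ)^{k_λ}
where k_λ is the size of the *largest* Jordan block for λ (equivalently, the smallest k with (A − λI)^k v = 0 for every generalised eigenvector v of λ).

  λ = -4: largest Jordan block has size 1, contributing (x + 4)
  λ = 5: largest Jordan block has size 2, contributing (x − 5)^2

So m_A(x) = (x - 5)^2*(x + 4) = x^3 - 6*x^2 - 15*x + 100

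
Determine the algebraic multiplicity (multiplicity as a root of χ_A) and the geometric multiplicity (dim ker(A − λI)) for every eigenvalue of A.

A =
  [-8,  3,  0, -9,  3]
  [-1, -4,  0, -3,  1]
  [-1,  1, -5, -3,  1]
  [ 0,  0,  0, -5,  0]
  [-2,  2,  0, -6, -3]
λ = -5: alg = 5, geom = 4

Step 1 — factor the characteristic polynomial to read off the algebraic multiplicities:
  χ_A(x) = (x + 5)^5

Step 2 — compute geometric multiplicities via the rank-nullity identity g(λ) = n − rank(A − λI):
  rank(A − (-5)·I) = 1, so dim ker(A − (-5)·I) = n − 1 = 4

Summary:
  λ = -5: algebraic multiplicity = 5, geometric multiplicity = 4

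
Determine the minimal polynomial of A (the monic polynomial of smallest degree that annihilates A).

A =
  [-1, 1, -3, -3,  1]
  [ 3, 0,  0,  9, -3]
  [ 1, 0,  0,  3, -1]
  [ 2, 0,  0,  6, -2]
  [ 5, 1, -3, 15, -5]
x^2

The characteristic polynomial is χ_A(x) = x^5, so the eigenvalues are known. The minimal polynomial is
  m_A(x) = Π_λ (x − λ)^{k_λ}
where k_λ is the size of the *largest* Jordan block for λ (equivalently, the smallest k with (A − λI)^k v = 0 for every generalised eigenvector v of λ).

  λ = 0: largest Jordan block has size 2, contributing (x − 0)^2

So m_A(x) = x^2 = x^2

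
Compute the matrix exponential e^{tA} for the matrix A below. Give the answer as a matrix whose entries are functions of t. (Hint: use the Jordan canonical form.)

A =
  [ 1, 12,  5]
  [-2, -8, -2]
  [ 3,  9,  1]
e^{tA} =
  [3*t*exp(-2*t) + exp(-2*t), 9*t^2*exp(-2*t)/2 + 12*t*exp(-2*t), 3*t^2*exp(-2*t) + 5*t*exp(-2*t)]
  [-2*t*exp(-2*t), -3*t^2*exp(-2*t) - 6*t*exp(-2*t) + exp(-2*t), -2*t^2*exp(-2*t) - 2*t*exp(-2*t)]
  [3*t*exp(-2*t), 9*t^2*exp(-2*t)/2 + 9*t*exp(-2*t), 3*t^2*exp(-2*t) + 3*t*exp(-2*t) + exp(-2*t)]

Strategy: write A = P · J · P⁻¹ where J is a Jordan canonical form, so e^{tA} = P · e^{tJ} · P⁻¹, and e^{tJ} can be computed block-by-block.

A has Jordan form
J =
  [-2,  1,  0]
  [ 0, -2,  1]
  [ 0,  0, -2]
(up to reordering of blocks).

Per-block formulas:
  For a 3×3 Jordan block J_3(-2): exp(t · J_3(-2)) = e^(-2t)·(I + t·N + (t^2/2)·N^2), where N is the 3×3 nilpotent shift.

After assembling e^{tJ} and conjugating by P, we get:

e^{tA} =
  [3*t*exp(-2*t) + exp(-2*t), 9*t^2*exp(-2*t)/2 + 12*t*exp(-2*t), 3*t^2*exp(-2*t) + 5*t*exp(-2*t)]
  [-2*t*exp(-2*t), -3*t^2*exp(-2*t) - 6*t*exp(-2*t) + exp(-2*t), -2*t^2*exp(-2*t) - 2*t*exp(-2*t)]
  [3*t*exp(-2*t), 9*t^2*exp(-2*t)/2 + 9*t*exp(-2*t), 3*t^2*exp(-2*t) + 3*t*exp(-2*t) + exp(-2*t)]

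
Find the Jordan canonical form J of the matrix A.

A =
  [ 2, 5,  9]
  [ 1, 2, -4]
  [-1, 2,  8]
J_3(4)

The characteristic polynomial is
  det(x·I − A) = x^3 - 12*x^2 + 48*x - 64 = (x - 4)^3

Eigenvalues and multiplicities (the geometric multiplicity of λ is n − rank(A − λI), which equals the number of Jordan blocks for λ):
  λ = 4: algebraic multiplicity = 3, geometric multiplicity = 1

Determining the block sizes for each eigenvalue:
  λ = 4: one block (gm = 1), so the single block has size am = 3 → block sizes [3]

Assembling the blocks gives a Jordan form
J =
  [4, 1, 0]
  [0, 4, 1]
  [0, 0, 4]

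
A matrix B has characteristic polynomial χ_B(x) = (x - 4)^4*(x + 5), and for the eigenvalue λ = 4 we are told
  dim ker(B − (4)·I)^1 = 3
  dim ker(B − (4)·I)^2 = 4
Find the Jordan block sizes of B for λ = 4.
Block sizes for λ = 4: [2, 1, 1]

From the dimensions of kernels of powers, the number of Jordan blocks of size at least j is d_j − d_{j−1} where d_j = dim ker(N^j) (with d_0 = 0). Computing the differences gives [3, 1].
The number of blocks of size exactly k is (#blocks of size ≥ k) − (#blocks of size ≥ k + 1), so the partition is: 2 block(s) of size 1, 1 block(s) of size 2.
In nonincreasing order the block sizes are [2, 1, 1].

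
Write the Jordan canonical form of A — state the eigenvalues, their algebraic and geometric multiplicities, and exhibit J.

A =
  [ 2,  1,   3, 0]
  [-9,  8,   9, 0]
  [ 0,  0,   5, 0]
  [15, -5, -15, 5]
J_2(5) ⊕ J_1(5) ⊕ J_1(5)

The characteristic polynomial is
  det(x·I − A) = x^4 - 20*x^3 + 150*x^2 - 500*x + 625 = (x - 5)^4

Eigenvalues and multiplicities (the geometric multiplicity of λ is n − rank(A − λI), which equals the number of Jordan blocks for λ):
  λ = 5: algebraic multiplicity = 4, geometric multiplicity = 3

Determining the block sizes for each eigenvalue:
  λ = 5: 3 blocks summing to 4 forces exactly one block of size 2 and the rest size 1 → block sizes [2, 1, 1]

Assembling the blocks gives a Jordan form
J =
  [5, 1, 0, 0]
  [0, 5, 0, 0]
  [0, 0, 5, 0]
  [0, 0, 0, 5]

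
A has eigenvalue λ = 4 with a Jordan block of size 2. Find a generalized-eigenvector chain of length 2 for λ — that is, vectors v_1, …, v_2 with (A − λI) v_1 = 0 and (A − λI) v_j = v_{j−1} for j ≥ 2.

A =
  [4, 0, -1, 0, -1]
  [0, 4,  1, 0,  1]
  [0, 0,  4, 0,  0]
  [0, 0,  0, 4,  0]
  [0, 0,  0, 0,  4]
A Jordan chain for λ = 4 of length 2:
v_1 = (-1, 1, 0, 0, 0)ᵀ
v_2 = (0, 0, 1, 0, 0)ᵀ

Let N = A − (4)·I. We want v_2 with N^2 v_2 = 0 but N^1 v_2 ≠ 0; then v_{j-1} := N · v_j for j = 2, …, 2.

Pick v_2 = (0, 0, 1, 0, 0)ᵀ.
Then v_1 = N · v_2 = (-1, 1, 0, 0, 0)ᵀ.

Sanity check: (A − (4)·I) v_1 = (0, 0, 0, 0, 0)ᵀ = 0. ✓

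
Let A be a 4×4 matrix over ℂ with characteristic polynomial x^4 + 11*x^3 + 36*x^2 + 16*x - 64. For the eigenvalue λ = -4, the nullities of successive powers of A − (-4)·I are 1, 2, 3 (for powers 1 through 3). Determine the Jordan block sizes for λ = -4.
Block sizes for λ = -4: [3]

From the dimensions of kernels of powers, the number of Jordan blocks of size at least j is d_j − d_{j−1} where d_j = dim ker(N^j) (with d_0 = 0). Computing the differences gives [1, 1, 1].
The number of blocks of size exactly k is (#blocks of size ≥ k) − (#blocks of size ≥ k + 1), so the partition is: 1 block(s) of size 3.
In nonincreasing order the block sizes are [3].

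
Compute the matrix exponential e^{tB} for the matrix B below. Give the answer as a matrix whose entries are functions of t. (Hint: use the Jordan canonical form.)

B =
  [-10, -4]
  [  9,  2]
e^{tB} =
  [-6*t*exp(-4*t) + exp(-4*t), -4*t*exp(-4*t)]
  [9*t*exp(-4*t), 6*t*exp(-4*t) + exp(-4*t)]

Strategy: write B = P · J · P⁻¹ where J is a Jordan canonical form, so e^{tB} = P · e^{tJ} · P⁻¹, and e^{tJ} can be computed block-by-block.

B has Jordan form
J =
  [-4,  1]
  [ 0, -4]
(up to reordering of blocks).

Per-block formulas:
  For a 2×2 Jordan block J_2(-4): exp(t · J_2(-4)) = e^(-4t)·(I + t·N), where N is the 2×2 nilpotent shift.

After assembling e^{tJ} and conjugating by P, we get:

e^{tB} =
  [-6*t*exp(-4*t) + exp(-4*t), -4*t*exp(-4*t)]
  [9*t*exp(-4*t), 6*t*exp(-4*t) + exp(-4*t)]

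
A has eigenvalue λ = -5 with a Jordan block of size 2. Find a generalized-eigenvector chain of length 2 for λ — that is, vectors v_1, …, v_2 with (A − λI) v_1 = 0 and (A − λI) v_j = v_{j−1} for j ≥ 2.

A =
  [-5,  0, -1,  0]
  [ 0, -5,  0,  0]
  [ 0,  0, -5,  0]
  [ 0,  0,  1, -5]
A Jordan chain for λ = -5 of length 2:
v_1 = (-1, 0, 0, 1)ᵀ
v_2 = (0, 0, 1, 0)ᵀ

Let N = A − (-5)·I. We want v_2 with N^2 v_2 = 0 but N^1 v_2 ≠ 0; then v_{j-1} := N · v_j for j = 2, …, 2.

Pick v_2 = (0, 0, 1, 0)ᵀ.
Then v_1 = N · v_2 = (-1, 0, 0, 1)ᵀ.

Sanity check: (A − (-5)·I) v_1 = (0, 0, 0, 0)ᵀ = 0. ✓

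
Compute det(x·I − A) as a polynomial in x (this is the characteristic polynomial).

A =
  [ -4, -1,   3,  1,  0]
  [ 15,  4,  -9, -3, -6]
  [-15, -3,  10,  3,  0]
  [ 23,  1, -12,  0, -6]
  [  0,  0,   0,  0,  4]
x^5 - 14*x^4 + 73*x^3 - 172*x^2 + 176*x - 64

Expanding det(x·I − A) (e.g. by cofactor expansion or by noting that A is similar to its Jordan form J, which has the same characteristic polynomial as A) gives
  χ_A(x) = x^5 - 14*x^4 + 73*x^3 - 172*x^2 + 176*x - 64
which factors as (x - 4)^3*(x - 1)^2. The eigenvalues (with algebraic multiplicities) are λ = 1 with multiplicity 2, λ = 4 with multiplicity 3.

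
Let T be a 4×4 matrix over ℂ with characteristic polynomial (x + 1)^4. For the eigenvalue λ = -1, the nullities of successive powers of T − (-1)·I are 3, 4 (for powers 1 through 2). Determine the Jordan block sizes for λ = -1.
Block sizes for λ = -1: [2, 1, 1]

From the dimensions of kernels of powers, the number of Jordan blocks of size at least j is d_j − d_{j−1} where d_j = dim ker(N^j) (with d_0 = 0). Computing the differences gives [3, 1].
The number of blocks of size exactly k is (#blocks of size ≥ k) − (#blocks of size ≥ k + 1), so the partition is: 2 block(s) of size 1, 1 block(s) of size 2.
In nonincreasing order the block sizes are [2, 1, 1].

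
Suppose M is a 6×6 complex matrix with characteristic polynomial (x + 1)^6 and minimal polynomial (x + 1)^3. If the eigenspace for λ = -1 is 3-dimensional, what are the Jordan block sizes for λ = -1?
Block sizes for λ = -1: [3, 2, 1]

Step 1 — from the characteristic polynomial, algebraic multiplicity of λ = -1 is 6. From dim ker(M − (-1)·I) = 3, there are exactly 3 Jordan blocks for λ = -1.
Step 2 — from the minimal polynomial, the factor (x + 1)^3 tells us the largest block for λ = -1 has size 3.
Step 3 — with total size 6, 3 blocks, and largest block 3, the block sizes (in nonincreasing order) are [3, 2, 1].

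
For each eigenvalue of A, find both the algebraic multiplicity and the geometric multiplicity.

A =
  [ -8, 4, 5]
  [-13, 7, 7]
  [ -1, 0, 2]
λ = -1: alg = 1, geom = 1; λ = 1: alg = 2, geom = 1

Step 1 — factor the characteristic polynomial to read off the algebraic multiplicities:
  χ_A(x) = (x - 1)^2*(x + 1)

Step 2 — compute geometric multiplicities via the rank-nullity identity g(λ) = n − rank(A − λI):
  rank(A − (-1)·I) = 2, so dim ker(A − (-1)·I) = n − 2 = 1
  rank(A − (1)·I) = 2, so dim ker(A − (1)·I) = n − 2 = 1

Summary:
  λ = -1: algebraic multiplicity = 1, geometric multiplicity = 1
  λ = 1: algebraic multiplicity = 2, geometric multiplicity = 1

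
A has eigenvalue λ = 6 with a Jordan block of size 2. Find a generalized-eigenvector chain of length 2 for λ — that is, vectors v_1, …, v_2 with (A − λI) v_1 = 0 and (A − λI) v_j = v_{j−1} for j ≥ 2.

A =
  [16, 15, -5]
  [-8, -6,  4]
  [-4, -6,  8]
A Jordan chain for λ = 6 of length 2:
v_1 = (10, -8, -4)ᵀ
v_2 = (1, 0, 0)ᵀ

Let N = A − (6)·I. We want v_2 with N^2 v_2 = 0 but N^1 v_2 ≠ 0; then v_{j-1} := N · v_j for j = 2, …, 2.

Pick v_2 = (1, 0, 0)ᵀ.
Then v_1 = N · v_2 = (10, -8, -4)ᵀ.

Sanity check: (A − (6)·I) v_1 = (0, 0, 0)ᵀ = 0. ✓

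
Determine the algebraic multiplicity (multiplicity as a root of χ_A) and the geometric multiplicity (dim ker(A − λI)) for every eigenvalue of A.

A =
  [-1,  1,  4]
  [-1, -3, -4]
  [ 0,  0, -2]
λ = -2: alg = 3, geom = 2

Step 1 — factor the characteristic polynomial to read off the algebraic multiplicities:
  χ_A(x) = (x + 2)^3

Step 2 — compute geometric multiplicities via the rank-nullity identity g(λ) = n − rank(A − λI):
  rank(A − (-2)·I) = 1, so dim ker(A − (-2)·I) = n − 1 = 2

Summary:
  λ = -2: algebraic multiplicity = 3, geometric multiplicity = 2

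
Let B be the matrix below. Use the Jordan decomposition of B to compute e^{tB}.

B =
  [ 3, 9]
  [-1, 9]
e^{tB} =
  [-3*t*exp(6*t) + exp(6*t), 9*t*exp(6*t)]
  [-t*exp(6*t), 3*t*exp(6*t) + exp(6*t)]

Strategy: write B = P · J · P⁻¹ where J is a Jordan canonical form, so e^{tB} = P · e^{tJ} · P⁻¹, and e^{tJ} can be computed block-by-block.

B has Jordan form
J =
  [6, 1]
  [0, 6]
(up to reordering of blocks).

Per-block formulas:
  For a 2×2 Jordan block J_2(6): exp(t · J_2(6)) = e^(6t)·(I + t·N), where N is the 2×2 nilpotent shift.

After assembling e^{tJ} and conjugating by P, we get:

e^{tB} =
  [-3*t*exp(6*t) + exp(6*t), 9*t*exp(6*t)]
  [-t*exp(6*t), 3*t*exp(6*t) + exp(6*t)]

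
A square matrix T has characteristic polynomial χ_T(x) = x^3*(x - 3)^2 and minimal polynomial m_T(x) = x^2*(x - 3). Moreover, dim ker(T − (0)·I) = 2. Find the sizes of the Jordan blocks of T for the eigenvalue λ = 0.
Block sizes for λ = 0: [2, 1]

Step 1 — from the characteristic polynomial, algebraic multiplicity of λ = 0 is 3. From dim ker(T − (0)·I) = 2, there are exactly 2 Jordan blocks for λ = 0.
Step 2 — from the minimal polynomial, the factor (x − 0)^2 tells us the largest block for λ = 0 has size 2.
Step 3 — with total size 3, 2 blocks, and largest block 2, the block sizes (in nonincreasing order) are [2, 1].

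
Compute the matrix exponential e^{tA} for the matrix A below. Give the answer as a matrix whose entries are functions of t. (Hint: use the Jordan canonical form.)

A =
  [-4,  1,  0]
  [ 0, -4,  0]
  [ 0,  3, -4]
e^{tA} =
  [exp(-4*t), t*exp(-4*t), 0]
  [0, exp(-4*t), 0]
  [0, 3*t*exp(-4*t), exp(-4*t)]

Strategy: write A = P · J · P⁻¹ where J is a Jordan canonical form, so e^{tA} = P · e^{tJ} · P⁻¹, and e^{tJ} can be computed block-by-block.

A has Jordan form
J =
  [-4,  1,  0]
  [ 0, -4,  0]
  [ 0,  0, -4]
(up to reordering of blocks).

Per-block formulas:
  For a 2×2 Jordan block J_2(-4): exp(t · J_2(-4)) = e^(-4t)·(I + t·N), where N is the 2×2 nilpotent shift.
  For a 1×1 block at λ = -4: exp(t · [-4]) = [e^(-4t)].

After assembling e^{tJ} and conjugating by P, we get:

e^{tA} =
  [exp(-4*t), t*exp(-4*t), 0]
  [0, exp(-4*t), 0]
  [0, 3*t*exp(-4*t), exp(-4*t)]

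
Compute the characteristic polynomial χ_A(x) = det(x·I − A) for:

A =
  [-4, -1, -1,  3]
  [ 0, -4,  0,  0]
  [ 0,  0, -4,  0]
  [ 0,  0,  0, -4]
x^4 + 16*x^3 + 96*x^2 + 256*x + 256

Expanding det(x·I − A) (e.g. by cofactor expansion or by noting that A is similar to its Jordan form J, which has the same characteristic polynomial as A) gives
  χ_A(x) = x^4 + 16*x^3 + 96*x^2 + 256*x + 256
which factors as (x + 4)^4. The eigenvalues (with algebraic multiplicities) are λ = -4 with multiplicity 4.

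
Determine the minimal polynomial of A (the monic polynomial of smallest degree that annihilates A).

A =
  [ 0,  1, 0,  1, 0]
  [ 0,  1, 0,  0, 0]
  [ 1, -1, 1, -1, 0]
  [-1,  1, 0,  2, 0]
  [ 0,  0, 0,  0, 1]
x^2 - 2*x + 1

The characteristic polynomial is χ_A(x) = (x - 1)^5, so the eigenvalues are known. The minimal polynomial is
  m_A(x) = Π_λ (x − λ)^{k_λ}
where k_λ is the size of the *largest* Jordan block for λ (equivalently, the smallest k with (A − λI)^k v = 0 for every generalised eigenvector v of λ).

  λ = 1: largest Jordan block has size 2, contributing (x − 1)^2

So m_A(x) = (x - 1)^2 = x^2 - 2*x + 1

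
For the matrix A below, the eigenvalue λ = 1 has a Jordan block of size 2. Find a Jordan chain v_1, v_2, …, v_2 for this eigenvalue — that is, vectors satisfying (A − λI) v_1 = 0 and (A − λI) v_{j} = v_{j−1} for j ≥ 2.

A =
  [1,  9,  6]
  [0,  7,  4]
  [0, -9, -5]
A Jordan chain for λ = 1 of length 2:
v_1 = (9, 6, -9)ᵀ
v_2 = (0, 1, 0)ᵀ

Let N = A − (1)·I. We want v_2 with N^2 v_2 = 0 but N^1 v_2 ≠ 0; then v_{j-1} := N · v_j for j = 2, …, 2.

Pick v_2 = (0, 1, 0)ᵀ.
Then v_1 = N · v_2 = (9, 6, -9)ᵀ.

Sanity check: (A − (1)·I) v_1 = (0, 0, 0)ᵀ = 0. ✓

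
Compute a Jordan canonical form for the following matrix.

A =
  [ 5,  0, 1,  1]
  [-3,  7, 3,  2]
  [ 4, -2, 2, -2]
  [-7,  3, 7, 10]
J_3(6) ⊕ J_1(6)

The characteristic polynomial is
  det(x·I − A) = x^4 - 24*x^3 + 216*x^2 - 864*x + 1296 = (x - 6)^4

Eigenvalues and multiplicities (the geometric multiplicity of λ is n − rank(A − λI), which equals the number of Jordan blocks for λ):
  λ = 6: algebraic multiplicity = 4, geometric multiplicity = 2

Determining the block sizes for each eigenvalue:
  λ = 6: with am = 4 and gm = 2, the partition is not yet determined (e.g. several partitions of 4 into 2 parts exist). Let N = A − (6)·I. Computing rank(N^1) = 2, rank(N^2) = 1, rank(N^3) = 0; the number of blocks of size ≥ j is rank(N^{j−1}) − rank(N^j), giving [2, 1, 1]. So we have 1 block(s) of size 3, 1 block(s) of size 1 → block sizes [3, 1]

Assembling the blocks gives a Jordan form
J =
  [6, 1, 0, 0]
  [0, 6, 1, 0]
  [0, 0, 6, 0]
  [0, 0, 0, 6]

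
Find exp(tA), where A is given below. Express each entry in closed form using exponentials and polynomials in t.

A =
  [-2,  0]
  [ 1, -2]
e^{tA} =
  [exp(-2*t), 0]
  [t*exp(-2*t), exp(-2*t)]

Strategy: write A = P · J · P⁻¹ where J is a Jordan canonical form, so e^{tA} = P · e^{tJ} · P⁻¹, and e^{tJ} can be computed block-by-block.

A has Jordan form
J =
  [-2,  1]
  [ 0, -2]
(up to reordering of blocks).

Per-block formulas:
  For a 2×2 Jordan block J_2(-2): exp(t · J_2(-2)) = e^(-2t)·(I + t·N), where N is the 2×2 nilpotent shift.

After assembling e^{tJ} and conjugating by P, we get:

e^{tA} =
  [exp(-2*t), 0]
  [t*exp(-2*t), exp(-2*t)]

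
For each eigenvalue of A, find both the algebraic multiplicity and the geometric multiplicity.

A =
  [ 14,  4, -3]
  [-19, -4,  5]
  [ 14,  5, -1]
λ = 3: alg = 3, geom = 1

Step 1 — factor the characteristic polynomial to read off the algebraic multiplicities:
  χ_A(x) = (x - 3)^3

Step 2 — compute geometric multiplicities via the rank-nullity identity g(λ) = n − rank(A − λI):
  rank(A − (3)·I) = 2, so dim ker(A − (3)·I) = n − 2 = 1

Summary:
  λ = 3: algebraic multiplicity = 3, geometric multiplicity = 1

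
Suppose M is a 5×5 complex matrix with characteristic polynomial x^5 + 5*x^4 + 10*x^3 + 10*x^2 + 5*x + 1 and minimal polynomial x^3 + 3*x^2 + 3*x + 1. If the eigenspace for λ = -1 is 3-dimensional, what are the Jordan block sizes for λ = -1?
Block sizes for λ = -1: [3, 1, 1]

Step 1 — from the characteristic polynomial, algebraic multiplicity of λ = -1 is 5. From dim ker(M − (-1)·I) = 3, there are exactly 3 Jordan blocks for λ = -1.
Step 2 — from the minimal polynomial, the factor (x + 1)^3 tells us the largest block for λ = -1 has size 3.
Step 3 — with total size 5, 3 blocks, and largest block 3, the block sizes (in nonincreasing order) are [3, 1, 1].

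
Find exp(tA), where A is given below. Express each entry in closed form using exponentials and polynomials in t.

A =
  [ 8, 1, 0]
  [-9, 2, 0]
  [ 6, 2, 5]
e^{tA} =
  [3*t*exp(5*t) + exp(5*t), t*exp(5*t), 0]
  [-9*t*exp(5*t), -3*t*exp(5*t) + exp(5*t), 0]
  [6*t*exp(5*t), 2*t*exp(5*t), exp(5*t)]

Strategy: write A = P · J · P⁻¹ where J is a Jordan canonical form, so e^{tA} = P · e^{tJ} · P⁻¹, and e^{tJ} can be computed block-by-block.

A has Jordan form
J =
  [5, 1, 0]
  [0, 5, 0]
  [0, 0, 5]
(up to reordering of blocks).

Per-block formulas:
  For a 1×1 block at λ = 5: exp(t · [5]) = [e^(5t)].
  For a 2×2 Jordan block J_2(5): exp(t · J_2(5)) = e^(5t)·(I + t·N), where N is the 2×2 nilpotent shift.

After assembling e^{tJ} and conjugating by P, we get:

e^{tA} =
  [3*t*exp(5*t) + exp(5*t), t*exp(5*t), 0]
  [-9*t*exp(5*t), -3*t*exp(5*t) + exp(5*t), 0]
  [6*t*exp(5*t), 2*t*exp(5*t), exp(5*t)]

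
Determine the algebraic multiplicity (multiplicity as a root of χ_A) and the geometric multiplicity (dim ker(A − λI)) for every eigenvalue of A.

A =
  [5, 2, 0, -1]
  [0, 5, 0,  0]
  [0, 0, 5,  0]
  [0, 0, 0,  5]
λ = 5: alg = 4, geom = 3

Step 1 — factor the characteristic polynomial to read off the algebraic multiplicities:
  χ_A(x) = (x - 5)^4

Step 2 — compute geometric multiplicities via the rank-nullity identity g(λ) = n − rank(A − λI):
  rank(A − (5)·I) = 1, so dim ker(A − (5)·I) = n − 1 = 3

Summary:
  λ = 5: algebraic multiplicity = 4, geometric multiplicity = 3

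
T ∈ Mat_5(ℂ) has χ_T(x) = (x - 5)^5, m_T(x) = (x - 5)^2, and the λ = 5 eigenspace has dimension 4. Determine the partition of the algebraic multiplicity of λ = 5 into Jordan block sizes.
Block sizes for λ = 5: [2, 1, 1, 1]

Step 1 — from the characteristic polynomial, algebraic multiplicity of λ = 5 is 5. From dim ker(T − (5)·I) = 4, there are exactly 4 Jordan blocks for λ = 5.
Step 2 — from the minimal polynomial, the factor (x − 5)^2 tells us the largest block for λ = 5 has size 2.
Step 3 — with total size 5, 4 blocks, and largest block 2, the block sizes (in nonincreasing order) are [2, 1, 1, 1].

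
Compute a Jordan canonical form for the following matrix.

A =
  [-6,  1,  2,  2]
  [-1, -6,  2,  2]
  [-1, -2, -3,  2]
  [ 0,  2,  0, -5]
J_3(-5) ⊕ J_1(-5)

The characteristic polynomial is
  det(x·I − A) = x^4 + 20*x^3 + 150*x^2 + 500*x + 625 = (x + 5)^4

Eigenvalues and multiplicities (the geometric multiplicity of λ is n − rank(A − λI), which equals the number of Jordan blocks for λ):
  λ = -5: algebraic multiplicity = 4, geometric multiplicity = 2

Determining the block sizes for each eigenvalue:
  λ = -5: with am = 4 and gm = 2, the partition is not yet determined (e.g. several partitions of 4 into 2 parts exist). Let N = A − (-5)·I. Computing rank(N^1) = 2, rank(N^2) = 1, rank(N^3) = 0; the number of blocks of size ≥ j is rank(N^{j−1}) − rank(N^j), giving [2, 1, 1]. So we have 1 block(s) of size 3, 1 block(s) of size 1 → block sizes [3, 1]

Assembling the blocks gives a Jordan form
J =
  [-5,  1,  0,  0]
  [ 0, -5,  1,  0]
  [ 0,  0, -5,  0]
  [ 0,  0,  0, -5]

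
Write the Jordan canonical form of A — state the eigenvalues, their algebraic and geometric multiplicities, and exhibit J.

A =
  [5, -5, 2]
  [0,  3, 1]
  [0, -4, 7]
J_3(5)

The characteristic polynomial is
  det(x·I − A) = x^3 - 15*x^2 + 75*x - 125 = (x - 5)^3

Eigenvalues and multiplicities (the geometric multiplicity of λ is n − rank(A − λI), which equals the number of Jordan blocks for λ):
  λ = 5: algebraic multiplicity = 3, geometric multiplicity = 1

Determining the block sizes for each eigenvalue:
  λ = 5: one block (gm = 1), so the single block has size am = 3 → block sizes [3]

Assembling the blocks gives a Jordan form
J =
  [5, 1, 0]
  [0, 5, 1]
  [0, 0, 5]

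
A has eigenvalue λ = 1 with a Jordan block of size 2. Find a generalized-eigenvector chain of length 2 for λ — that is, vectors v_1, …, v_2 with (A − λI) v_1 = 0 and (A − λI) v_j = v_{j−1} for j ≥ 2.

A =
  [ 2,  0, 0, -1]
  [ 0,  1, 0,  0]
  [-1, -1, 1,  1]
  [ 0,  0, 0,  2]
A Jordan chain for λ = 1 of length 2:
v_1 = (0, 0, -1, 0)ᵀ
v_2 = (0, 1, 0, 0)ᵀ

Let N = A − (1)·I. We want v_2 with N^2 v_2 = 0 but N^1 v_2 ≠ 0; then v_{j-1} := N · v_j for j = 2, …, 2.

Pick v_2 = (0, 1, 0, 0)ᵀ.
Then v_1 = N · v_2 = (0, 0, -1, 0)ᵀ.

Sanity check: (A − (1)·I) v_1 = (0, 0, 0, 0)ᵀ = 0. ✓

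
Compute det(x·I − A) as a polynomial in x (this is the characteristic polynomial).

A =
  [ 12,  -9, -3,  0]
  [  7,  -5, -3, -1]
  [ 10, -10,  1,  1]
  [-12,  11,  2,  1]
x^4 - 9*x^3 + 27*x^2 - 27*x

Expanding det(x·I − A) (e.g. by cofactor expansion or by noting that A is similar to its Jordan form J, which has the same characteristic polynomial as A) gives
  χ_A(x) = x^4 - 9*x^3 + 27*x^2 - 27*x
which factors as x*(x - 3)^3. The eigenvalues (with algebraic multiplicities) are λ = 0 with multiplicity 1, λ = 3 with multiplicity 3.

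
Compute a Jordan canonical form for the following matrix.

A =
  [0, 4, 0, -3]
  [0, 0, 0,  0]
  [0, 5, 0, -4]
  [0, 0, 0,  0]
J_2(0) ⊕ J_2(0)

The characteristic polynomial is
  det(x·I − A) = x^4

Eigenvalues and multiplicities (the geometric multiplicity of λ is n − rank(A − λI), which equals the number of Jordan blocks for λ):
  λ = 0: algebraic multiplicity = 4, geometric multiplicity = 2

Determining the block sizes for each eigenvalue:
  λ = 0: with am = 4 and gm = 2, the partition is not yet determined (e.g. several partitions of 4 into 2 parts exist). Let N = A − (0)·I. Computing rank(N^1) = 2, rank(N^2) = 0; the number of blocks of size ≥ j is rank(N^{j−1}) − rank(N^j), giving [2, 2]. So we have 2 block(s) of size 2 → block sizes [2, 2]

Assembling the blocks gives a Jordan form
J =
  [0, 1, 0, 0]
  [0, 0, 0, 0]
  [0, 0, 0, 1]
  [0, 0, 0, 0]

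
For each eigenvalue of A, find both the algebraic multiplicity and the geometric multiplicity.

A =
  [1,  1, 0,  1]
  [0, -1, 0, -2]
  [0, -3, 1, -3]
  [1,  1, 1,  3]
λ = 1: alg = 4, geom = 2

Step 1 — factor the characteristic polynomial to read off the algebraic multiplicities:
  χ_A(x) = (x - 1)^4

Step 2 — compute geometric multiplicities via the rank-nullity identity g(λ) = n − rank(A − λI):
  rank(A − (1)·I) = 2, so dim ker(A − (1)·I) = n − 2 = 2

Summary:
  λ = 1: algebraic multiplicity = 4, geometric multiplicity = 2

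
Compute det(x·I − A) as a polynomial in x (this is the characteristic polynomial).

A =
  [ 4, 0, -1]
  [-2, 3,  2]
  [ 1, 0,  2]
x^3 - 9*x^2 + 27*x - 27

Expanding det(x·I − A) (e.g. by cofactor expansion or by noting that A is similar to its Jordan form J, which has the same characteristic polynomial as A) gives
  χ_A(x) = x^3 - 9*x^2 + 27*x - 27
which factors as (x - 3)^3. The eigenvalues (with algebraic multiplicities) are λ = 3 with multiplicity 3.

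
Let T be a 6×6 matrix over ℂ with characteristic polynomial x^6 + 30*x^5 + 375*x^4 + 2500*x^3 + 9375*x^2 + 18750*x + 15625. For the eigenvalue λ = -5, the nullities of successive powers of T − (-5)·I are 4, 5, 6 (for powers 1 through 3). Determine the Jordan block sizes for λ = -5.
Block sizes for λ = -5: [3, 1, 1, 1]

From the dimensions of kernels of powers, the number of Jordan blocks of size at least j is d_j − d_{j−1} where d_j = dim ker(N^j) (with d_0 = 0). Computing the differences gives [4, 1, 1].
The number of blocks of size exactly k is (#blocks of size ≥ k) − (#blocks of size ≥ k + 1), so the partition is: 3 block(s) of size 1, 1 block(s) of size 3.
In nonincreasing order the block sizes are [3, 1, 1, 1].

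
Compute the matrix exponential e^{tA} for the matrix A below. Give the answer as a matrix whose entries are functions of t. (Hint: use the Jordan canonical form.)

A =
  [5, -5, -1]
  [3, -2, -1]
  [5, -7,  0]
e^{tA} =
  [-2*t^2*exp(t) + 4*t*exp(t) + exp(t), t^2*exp(t) - 5*t*exp(t), t^2*exp(t) - t*exp(t)]
  [-t^2*exp(t) + 3*t*exp(t), t^2*exp(t)/2 - 3*t*exp(t) + exp(t), t^2*exp(t)/2 - t*exp(t)]
  [-3*t^2*exp(t) + 5*t*exp(t), 3*t^2*exp(t)/2 - 7*t*exp(t), 3*t^2*exp(t)/2 - t*exp(t) + exp(t)]

Strategy: write A = P · J · P⁻¹ where J is a Jordan canonical form, so e^{tA} = P · e^{tJ} · P⁻¹, and e^{tJ} can be computed block-by-block.

A has Jordan form
J =
  [1, 1, 0]
  [0, 1, 1]
  [0, 0, 1]
(up to reordering of blocks).

Per-block formulas:
  For a 3×3 Jordan block J_3(1): exp(t · J_3(1)) = e^(1t)·(I + t·N + (t^2/2)·N^2), where N is the 3×3 nilpotent shift.

After assembling e^{tJ} and conjugating by P, we get:

e^{tA} =
  [-2*t^2*exp(t) + 4*t*exp(t) + exp(t), t^2*exp(t) - 5*t*exp(t), t^2*exp(t) - t*exp(t)]
  [-t^2*exp(t) + 3*t*exp(t), t^2*exp(t)/2 - 3*t*exp(t) + exp(t), t^2*exp(t)/2 - t*exp(t)]
  [-3*t^2*exp(t) + 5*t*exp(t), 3*t^2*exp(t)/2 - 7*t*exp(t), 3*t^2*exp(t)/2 - t*exp(t) + exp(t)]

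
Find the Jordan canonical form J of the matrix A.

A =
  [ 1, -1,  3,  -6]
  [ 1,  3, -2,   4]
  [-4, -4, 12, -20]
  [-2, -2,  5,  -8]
J_3(2) ⊕ J_1(2)

The characteristic polynomial is
  det(x·I − A) = x^4 - 8*x^3 + 24*x^2 - 32*x + 16 = (x - 2)^4

Eigenvalues and multiplicities (the geometric multiplicity of λ is n − rank(A − λI), which equals the number of Jordan blocks for λ):
  λ = 2: algebraic multiplicity = 4, geometric multiplicity = 2

Determining the block sizes for each eigenvalue:
  λ = 2: with am = 4 and gm = 2, the partition is not yet determined (e.g. several partitions of 4 into 2 parts exist). Let N = A − (2)·I. Computing rank(N^1) = 2, rank(N^2) = 1, rank(N^3) = 0; the number of blocks of size ≥ j is rank(N^{j−1}) − rank(N^j), giving [2, 1, 1]. So we have 1 block(s) of size 3, 1 block(s) of size 1 → block sizes [3, 1]

Assembling the blocks gives a Jordan form
J =
  [2, 1, 0, 0]
  [0, 2, 1, 0]
  [0, 0, 2, 0]
  [0, 0, 0, 2]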